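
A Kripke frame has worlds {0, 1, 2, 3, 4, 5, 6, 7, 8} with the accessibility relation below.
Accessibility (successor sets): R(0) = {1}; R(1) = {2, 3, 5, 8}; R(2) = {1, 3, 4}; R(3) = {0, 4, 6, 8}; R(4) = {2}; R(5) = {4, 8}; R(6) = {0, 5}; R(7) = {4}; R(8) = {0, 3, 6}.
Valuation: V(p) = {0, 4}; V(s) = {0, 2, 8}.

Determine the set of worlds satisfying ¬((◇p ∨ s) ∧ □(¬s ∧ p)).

Let φ = ¬((◇p ∨ s) ∧ □(¬s ∧ p)). Evaluate φ at each world:
  0 (successors {1}): φ is true.
  1 (successors {2, 3, 5, 8}): φ is true.
  2 (successors {1, 3, 4}): φ is true.
  3 (successors {0, 4, 6, 8}): φ is true.
  4 (successors {2}): φ is true.
  5 (successors {4, 8}): φ is true.
  6 (successors {0, 5}): φ is true.
  7 (successors {4}): φ is false.
  8 (successors {0, 3, 6}): φ is true.
For instance, at 6:
  At 6: (◇p ∨ s) ∧ □(¬s ∧ p) is false, so ¬((◇p ∨ s) ∧ □(¬s ∧ p)) is true.
    At 6: ◇p ∨ s is true, □(¬s ∧ p) is false, so (◇p ∨ s) ∧ □(¬s ∧ p) is false.
      At 6: ◇p is true, s is false, so ◇p ∨ s is true.
      At 6: □(¬s ∧ p) requires ¬s ∧ p at every successor {0, 5}.
        ¬s ∧ p fails at 0, so □(¬s ∧ p) is false at 6.
Satisfying worlds: {0, 1, 2, 3, 4, 5, 6, 8}

0, 1, 2, 3, 4, 5, 6, 8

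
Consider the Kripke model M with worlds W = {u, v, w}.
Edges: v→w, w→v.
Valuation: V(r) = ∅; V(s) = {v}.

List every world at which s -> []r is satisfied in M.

Let φ = s -> []r. Evaluate φ at each world:
  u (successors ∅): φ is true.
  v (successors {w}): φ is false.
  w (successors {v}): φ is true.
For instance, at w:
  At w: s is false, []r is false, so s -> []r is true.
    At w: []r requires r at every successor {v}.
      r fails at v, so []r is false at w.
Satisfying worlds: {u, w}

u, w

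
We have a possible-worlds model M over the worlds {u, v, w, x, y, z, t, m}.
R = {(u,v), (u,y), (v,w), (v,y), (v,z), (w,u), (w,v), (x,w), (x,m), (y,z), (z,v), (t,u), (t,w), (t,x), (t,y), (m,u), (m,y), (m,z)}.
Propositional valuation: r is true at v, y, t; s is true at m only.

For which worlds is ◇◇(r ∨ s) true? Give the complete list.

u, v, w, x, y, z, t, m

Let φ = ◇◇(r ∨ s). Evaluate φ at each world:
  u (successors {v, y}): φ is true.
  v (successors {w, y, z}): φ is true.
  w (successors {u, v}): φ is true.
  x (successors {w, m}): φ is true.
  y (successors {z}): φ is true.
  z (successors {v}): φ is true.
  t (successors {u, w, x, y}): φ is true.
  m (successors {u, y, z}): φ is true.
For instance, at v:
  At v: ◇◇(r ∨ s) requires ◇(r ∨ s) at some successor in {w, y, z}.
    ◇(r ∨ s) holds at w, so ◇◇(r ∨ s) is true at v.
      At w: ◇(r ∨ s) requires r ∨ s at some successor in {u, v}.
        r ∨ s holds at v, so ◇(r ∨ s) is true at w.
Satisfying worlds: {u, v, w, x, y, z, t, m}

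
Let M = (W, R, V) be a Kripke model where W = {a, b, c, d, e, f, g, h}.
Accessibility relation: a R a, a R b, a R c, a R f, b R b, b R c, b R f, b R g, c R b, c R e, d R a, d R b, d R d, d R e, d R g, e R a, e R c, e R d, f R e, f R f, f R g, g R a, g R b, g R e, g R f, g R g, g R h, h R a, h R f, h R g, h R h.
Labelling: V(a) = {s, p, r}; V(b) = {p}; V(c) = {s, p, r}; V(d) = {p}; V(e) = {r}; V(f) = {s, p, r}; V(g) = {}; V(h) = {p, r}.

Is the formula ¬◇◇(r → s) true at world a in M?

No

Recall that ◇ψ holds at a world iff ψ holds at some accessible world.
At a: ◇◇(r → s) is true, so ¬◇◇(r → s) is false.
  At a: ◇◇(r → s) requires ◇(r → s) at some successor in {a, b, c, f}.
    ◇(r → s) holds at a, so ◇◇(r → s) is true at a.
      At a: ◇(r → s) requires r → s at some successor in {a, b, c, f}.
        r → s holds at a, so ◇(r → s) is true at a.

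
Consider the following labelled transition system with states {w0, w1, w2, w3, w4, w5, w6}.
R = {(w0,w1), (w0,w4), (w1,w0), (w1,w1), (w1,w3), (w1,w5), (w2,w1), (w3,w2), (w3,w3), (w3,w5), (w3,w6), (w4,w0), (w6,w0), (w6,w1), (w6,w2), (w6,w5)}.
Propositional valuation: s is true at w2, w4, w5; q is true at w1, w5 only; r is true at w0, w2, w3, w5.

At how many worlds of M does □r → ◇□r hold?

5

Recall that □ψ holds at a world iff ψ holds at every accessible world, and ◇ψ holds iff ψ holds at some accessible world.
Let φ = □r → ◇□r. Evaluate φ at each world:
  w0 (successors {w1, w4}): φ is true.
  w1 (successors {w0, w1, w3, w5}): φ is true.
  w2 (successors {w1}): φ is true.
  w3 (successors {w2, w3, w5, w6}): φ is true.
  w4 (successors {w0}): φ is false.
  w5 (successors ∅): φ is false.
  w6 (successors {w0, w1, w2, w5}): φ is true.
For instance, at w6:
  At w6: □r is false, ◇□r is true, so □r → ◇□r is true.
    At w6: □r requires r at every successor {w0, w1, w2, w5}.
      r fails at w1, so □r is false at w6.
    At w6: ◇□r requires □r at some successor in {w0, w1, w2, w5}.
      □r holds at w5, so ◇□r is true at w6.
Satisfying worlds: {w0, w1, w2, w3, w6}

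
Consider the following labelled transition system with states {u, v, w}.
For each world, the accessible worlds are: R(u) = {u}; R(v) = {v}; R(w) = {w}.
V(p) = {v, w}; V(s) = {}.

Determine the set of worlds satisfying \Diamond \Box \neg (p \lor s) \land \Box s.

Let φ = \Diamond \Box \neg (p \lor s) \land \Box s. Evaluate φ at each world:
  u (successors {u}): φ is false.
  v (successors {v}): φ is false.
  w (successors {w}): φ is false.
For instance, at w:
  At w: \Diamond \Box \neg (p \lor s) is false, \Box s is false, so \Diamond \Box \neg (p \lor s) \land \Box s is false.
    At w: \Diamond \Box \neg (p \lor s) requires \Box \neg (p \lor s) at some successor in {w}.
      At w: \Box \neg (p \lor s) is false.
    So \Diamond \Box \neg (p \lor s) is false at w.
    At w: \Box s requires s at every successor {w}.
      s fails at w, so \Box s is false at w.
Satisfying worlds: none.

none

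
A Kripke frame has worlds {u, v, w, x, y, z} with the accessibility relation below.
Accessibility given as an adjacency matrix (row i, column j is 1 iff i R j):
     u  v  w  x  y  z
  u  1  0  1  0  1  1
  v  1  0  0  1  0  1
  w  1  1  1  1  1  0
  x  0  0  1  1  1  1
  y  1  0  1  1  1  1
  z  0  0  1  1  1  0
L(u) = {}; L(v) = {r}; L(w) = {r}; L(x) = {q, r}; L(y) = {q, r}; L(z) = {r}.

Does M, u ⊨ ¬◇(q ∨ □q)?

Recall that □ψ holds at a world iff ψ holds at every accessible world, and ◇ψ holds iff ψ holds at some accessible world.
At u: ◇(q ∨ □q) is true, so ¬◇(q ∨ □q) is false.
  At u: ◇(q ∨ □q) requires q ∨ □q at some successor in {u, w, y, z}.
    q ∨ □q holds at y, so ◇(q ∨ □q) is true at u.
      At y: q is true, □q is false, so q ∨ □q is true.

No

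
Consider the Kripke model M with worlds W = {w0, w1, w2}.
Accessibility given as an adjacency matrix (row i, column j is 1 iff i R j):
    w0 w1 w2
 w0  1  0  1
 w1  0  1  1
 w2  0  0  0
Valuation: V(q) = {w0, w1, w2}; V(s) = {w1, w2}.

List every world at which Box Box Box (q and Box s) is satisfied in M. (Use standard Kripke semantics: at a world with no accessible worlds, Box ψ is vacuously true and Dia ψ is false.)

w1, w2

Recall that Box ψ holds at a world iff ψ holds at every accessible world, and Dia ψ holds iff ψ holds at some accessible world.
Let φ = Box Box Box (q and Box s). Evaluate φ at each world:
  w0 (successors {w0, w2}): φ is false.
  w1 (successors {w1, w2}): φ is true.
  w2 (successors ∅): φ is true.
For instance, at w0:
  At w0: Box Box Box (q and Box s) requires Box Box (q and Box s) at every successor {w0, w2}.
    Box Box (q and Box s) fails at w0, so Box Box Box (q and Box s) is false at w0.
      At w0: Box Box (q and Box s) requires Box (q and Box s) at every successor {w0, w2}.
        Box (q and Box s) fails at w0, so Box Box (q and Box s) is false at w0.
Satisfying worlds: {w1, w2}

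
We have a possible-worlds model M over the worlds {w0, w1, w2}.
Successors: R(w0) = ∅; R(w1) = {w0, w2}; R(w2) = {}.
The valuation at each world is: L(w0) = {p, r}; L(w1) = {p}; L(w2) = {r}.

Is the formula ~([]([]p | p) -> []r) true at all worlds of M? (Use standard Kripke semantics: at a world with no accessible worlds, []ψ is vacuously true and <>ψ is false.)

Recall that []ψ holds at a world iff ψ holds at every accessible world, and <>ψ holds iff ψ holds at some accessible world.
Let φ = ~([]([]p | p) -> []r). Evaluate φ at each world:
  w0 (successors ∅): φ is false.
  w1 (successors {w0, w2}): φ is false.
  w2 (successors ∅): φ is false.
Detail at w0 (counterexample):
  At w0: []([]p | p) -> []r is true, so ~([]([]p | p) -> []r) is false.
    At w0: []([]p | p) is true, []r is true, so []([]p | p) -> []r is true.
      At w0: no accessible worlds, so []([]p | p) holds vacuously.
      At w0: no accessible worlds, so []r holds vacuously.

No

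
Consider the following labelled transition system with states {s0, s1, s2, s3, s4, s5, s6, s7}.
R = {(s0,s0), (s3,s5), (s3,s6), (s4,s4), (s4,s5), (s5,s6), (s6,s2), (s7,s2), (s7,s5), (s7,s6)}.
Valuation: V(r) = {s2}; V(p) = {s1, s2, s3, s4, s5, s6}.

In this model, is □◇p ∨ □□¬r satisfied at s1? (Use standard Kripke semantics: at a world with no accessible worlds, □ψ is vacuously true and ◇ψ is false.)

Yes

At s1: □◇p is true, □□¬r is true, so □◇p ∨ □□¬r is true.
  At s1: no accessible worlds, so □◇p holds vacuously.
  At s1: no accessible worlds, so □□¬r holds vacuously.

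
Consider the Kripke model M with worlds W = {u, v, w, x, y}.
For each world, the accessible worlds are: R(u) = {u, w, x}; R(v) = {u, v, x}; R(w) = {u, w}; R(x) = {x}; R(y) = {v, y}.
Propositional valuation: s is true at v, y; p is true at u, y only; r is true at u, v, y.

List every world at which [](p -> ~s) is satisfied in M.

Let φ = [](p -> ~s). Evaluate φ at each world:
  u (successors {u, w, x}): φ is true.
  v (successors {u, v, x}): φ is true.
  w (successors {u, w}): φ is true.
  x (successors {x}): φ is true.
  y (successors {v, y}): φ is false.
For instance, at w:
  At w: [](p -> ~s) requires p -> ~s at every successor {u, w}.
    At u: p -> ~s is true.
    At w: p -> ~s is true.
  So [](p -> ~s) is true at w.
Satisfying worlds: {u, v, w, x}

u, v, w, x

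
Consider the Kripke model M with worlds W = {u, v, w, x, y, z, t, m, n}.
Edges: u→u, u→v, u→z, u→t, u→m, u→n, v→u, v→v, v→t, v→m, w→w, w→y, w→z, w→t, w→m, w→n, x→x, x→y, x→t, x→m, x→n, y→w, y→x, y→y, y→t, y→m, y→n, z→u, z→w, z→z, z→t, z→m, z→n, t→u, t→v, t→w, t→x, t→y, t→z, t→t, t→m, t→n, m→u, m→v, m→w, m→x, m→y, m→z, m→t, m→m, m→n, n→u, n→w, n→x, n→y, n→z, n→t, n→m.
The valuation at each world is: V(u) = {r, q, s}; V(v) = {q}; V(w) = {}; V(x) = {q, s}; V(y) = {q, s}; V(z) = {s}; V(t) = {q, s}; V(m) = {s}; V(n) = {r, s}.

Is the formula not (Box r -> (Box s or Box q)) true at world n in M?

At n: Box r -> (Box s or Box q) is true, so not (Box r -> (Box s or Box q)) is false.
  At n: Box r is false, Box s or Box q is false, so Box r -> (Box s or Box q) is true.
    At n: Box r requires r at every successor {u, w, x, y, z, t, m}.
      r fails at w, so Box r is false at n.
    At n: Box s is false, Box q is false, so Box s or Box q is false.
      At n: Box s requires s at every successor {u, w, x, y, z, t, m}.
        s fails at w, so Box s is false at n.
      At n: Box q requires q at every successor {u, w, x, y, z, t, m}.
        q fails at w, so Box q is false at n.

No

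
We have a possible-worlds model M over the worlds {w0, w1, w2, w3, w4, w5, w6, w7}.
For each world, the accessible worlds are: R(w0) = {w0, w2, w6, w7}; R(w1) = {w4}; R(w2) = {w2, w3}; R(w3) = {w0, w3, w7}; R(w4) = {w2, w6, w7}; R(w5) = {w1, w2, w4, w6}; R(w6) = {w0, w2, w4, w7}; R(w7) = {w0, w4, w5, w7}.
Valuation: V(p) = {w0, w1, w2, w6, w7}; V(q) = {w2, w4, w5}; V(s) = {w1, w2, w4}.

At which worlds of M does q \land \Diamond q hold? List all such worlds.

w2, w4, w5

Let φ = q \land \Diamond q. Evaluate φ at each world:
  w0 (successors {w0, w2, w6, w7}): φ is false.
  w1 (successors {w4}): φ is false.
  w2 (successors {w2, w3}): φ is true.
  w3 (successors {w0, w3, w7}): φ is false.
  w4 (successors {w2, w6, w7}): φ is true.
  w5 (successors {w1, w2, w4, w6}): φ is true.
  w6 (successors {w0, w2, w4, w7}): φ is false.
  w7 (successors {w0, w4, w5, w7}): φ is false.
For instance, at w2:
  At w2: q is true, \Diamond q is true, so q \land \Diamond q is true.
    At w2: \Diamond q requires q at some successor in {w2, w3}.
      q holds at w2, so \Diamond q is true at w2.
Satisfying worlds: {w2, w4, w5}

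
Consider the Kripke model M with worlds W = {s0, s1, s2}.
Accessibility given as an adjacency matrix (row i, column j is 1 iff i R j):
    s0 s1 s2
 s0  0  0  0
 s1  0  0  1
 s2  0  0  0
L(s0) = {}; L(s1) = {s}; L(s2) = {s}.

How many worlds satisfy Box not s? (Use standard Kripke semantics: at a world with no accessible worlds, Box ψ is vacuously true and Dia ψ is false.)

Let φ = Box not s. Evaluate φ at each world:
  s0 (successors ∅): φ is true.
  s1 (successors {s2}): φ is false.
  s2 (successors ∅): φ is true.
For instance, at s1:
  At s1: Box not s requires not s at every successor {s2}.
    not s fails at s2, so Box not s is false at s1.
Satisfying worlds: {s0, s2}

2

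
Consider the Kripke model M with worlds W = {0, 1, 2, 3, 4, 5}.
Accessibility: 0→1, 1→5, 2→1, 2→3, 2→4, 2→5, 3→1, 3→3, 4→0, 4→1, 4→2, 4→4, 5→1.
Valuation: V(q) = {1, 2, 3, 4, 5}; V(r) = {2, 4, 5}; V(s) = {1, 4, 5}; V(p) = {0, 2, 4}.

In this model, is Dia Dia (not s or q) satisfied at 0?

Yes

At 0: Dia Dia (not s or q) requires Dia (not s or q) at some successor in {1}.
  Dia (not s or q) holds at 1, so Dia Dia (not s or q) is true at 0.
    At 1: Dia (not s or q) requires not s or q at some successor in {5}.
      not s or q holds at 5, so Dia (not s or q) is true at 1.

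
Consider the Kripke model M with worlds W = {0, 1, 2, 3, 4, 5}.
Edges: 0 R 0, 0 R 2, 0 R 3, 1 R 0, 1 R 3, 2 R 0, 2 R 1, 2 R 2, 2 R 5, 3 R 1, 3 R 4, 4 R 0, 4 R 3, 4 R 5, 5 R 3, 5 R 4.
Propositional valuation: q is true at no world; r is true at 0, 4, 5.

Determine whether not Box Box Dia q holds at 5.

Yes

Recall that Box ψ holds at a world iff ψ holds at every accessible world, and Dia ψ holds iff ψ holds at some accessible world.
At 5: Box Box Dia q is false, so not Box Box Dia q is true.
  At 5: Box Box Dia q requires Box Dia q at every successor {3, 4}.
    Box Dia q fails at 3, so Box Box Dia q is false at 5.
      At 3: Box Dia q requires Dia q at every successor {1, 4}.
        Dia q fails at 1, so Box Dia q is false at 3.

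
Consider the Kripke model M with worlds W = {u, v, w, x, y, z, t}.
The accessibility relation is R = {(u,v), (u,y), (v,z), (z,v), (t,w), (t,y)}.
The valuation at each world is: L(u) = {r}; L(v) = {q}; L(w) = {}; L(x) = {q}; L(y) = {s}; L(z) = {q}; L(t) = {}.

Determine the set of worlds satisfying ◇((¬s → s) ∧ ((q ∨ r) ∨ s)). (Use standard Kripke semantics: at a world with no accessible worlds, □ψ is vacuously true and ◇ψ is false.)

Recall that ◇ψ holds at a world iff ψ holds at some accessible world.
Let φ = ◇((¬s → s) ∧ ((q ∨ r) ∨ s)). Evaluate φ at each world:
  u (successors {v, y}): φ is true.
  v (successors {z}): φ is false.
  w (successors ∅): φ is false.
  x (successors ∅): φ is false.
  y (successors ∅): φ is false.
  z (successors {v}): φ is false.
  t (successors {w, y}): φ is true.
For instance, at t:
  At t: ◇((¬s → s) ∧ ((q ∨ r) ∨ s)) requires (¬s → s) ∧ ((q ∨ r) ∨ s) at some successor in {w, y}.
    (¬s → s) ∧ ((q ∨ r) ∨ s) holds at y, so ◇((¬s → s) ∧ ((q ∨ r) ∨ s)) is true at t.
Satisfying worlds: {u, t}

u, t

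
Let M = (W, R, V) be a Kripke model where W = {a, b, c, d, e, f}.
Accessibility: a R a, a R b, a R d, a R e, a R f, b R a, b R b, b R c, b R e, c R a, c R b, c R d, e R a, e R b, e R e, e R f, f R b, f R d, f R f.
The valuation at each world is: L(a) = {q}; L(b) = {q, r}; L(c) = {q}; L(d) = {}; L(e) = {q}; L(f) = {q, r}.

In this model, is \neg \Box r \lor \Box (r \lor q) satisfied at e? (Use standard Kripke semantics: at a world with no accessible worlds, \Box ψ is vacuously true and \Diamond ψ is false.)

Recall that \Box ψ holds at a world iff ψ holds at every accessible world, and \Diamond ψ holds iff ψ holds at some accessible world.
At e: \neg \Box r is true, \Box (r \lor q) is true, so \neg \Box r \lor \Box (r \lor q) is true.
  At e: \Box r is false, so \neg \Box r is true.
    At e: \Box r requires r at every successor {a, b, e, f}.
      r fails at a, so \Box r is false at e.
  At e: \Box (r \lor q) requires r \lor q at every successor {a, b, e, f}.
    At a: r \lor q is true.
    At b: r \lor q is true.
    At e: r \lor q is true.
    At f: r \lor q is true.
  So \Box (r \lor q) is true at e.

Yes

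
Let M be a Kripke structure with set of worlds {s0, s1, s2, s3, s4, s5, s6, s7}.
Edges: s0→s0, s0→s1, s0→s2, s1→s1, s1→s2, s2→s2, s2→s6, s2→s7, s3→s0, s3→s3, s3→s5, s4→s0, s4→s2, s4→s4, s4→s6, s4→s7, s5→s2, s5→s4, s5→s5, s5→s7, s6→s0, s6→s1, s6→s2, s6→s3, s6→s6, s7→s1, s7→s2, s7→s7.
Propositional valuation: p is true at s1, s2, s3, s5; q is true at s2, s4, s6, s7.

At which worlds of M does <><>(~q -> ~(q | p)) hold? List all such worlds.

Recall that <>ψ holds at a world iff ψ holds at some accessible world.
Let φ = <><>(~q -> ~(q | p)). Evaluate φ at each world:
  s0 (successors {s0, s1, s2}): φ is true.
  s1 (successors {s1, s2}): φ is true.
  s2 (successors {s2, s6, s7}): φ is true.
  s3 (successors {s0, s3, s5}): φ is true.
  s4 (successors {s0, s2, s4, s6, s7}): φ is true.
  s5 (successors {s2, s4, s5, s7}): φ is true.
  s6 (successors {s0, s1, s2, s3, s6}): φ is true.
  s7 (successors {s1, s2, s7}): φ is true.
For instance, at s2:
  At s2: <><>(~q -> ~(q | p)) requires <>(~q -> ~(q | p)) at some successor in {s2, s6, s7}.
    <>(~q -> ~(q | p)) holds at s2, so <><>(~q -> ~(q | p)) is true at s2.
      At s2: <>(~q -> ~(q | p)) requires ~q -> ~(q | p) at some successor in {s2, s6, s7}.
        ~q -> ~(q | p) holds at s2, so <>(~q -> ~(q | p)) is true at s2.
Satisfying worlds: {s0, s1, s2, s3, s4, s5, s6, s7}

s0, s1, s2, s3, s4, s5, s6, s7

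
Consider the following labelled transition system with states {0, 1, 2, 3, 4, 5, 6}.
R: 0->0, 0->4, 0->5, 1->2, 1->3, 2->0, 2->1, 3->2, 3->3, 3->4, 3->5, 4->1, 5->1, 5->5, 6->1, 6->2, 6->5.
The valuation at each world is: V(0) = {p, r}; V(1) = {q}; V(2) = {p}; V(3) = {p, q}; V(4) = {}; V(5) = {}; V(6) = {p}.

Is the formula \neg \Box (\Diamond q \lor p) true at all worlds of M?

No

Recall that \Box ψ holds at a world iff ψ holds at every accessible world, and \Diamond ψ holds iff ψ holds at some accessible world.
Let φ = \neg \Box (\Diamond q \lor p). Evaluate φ at each world:
  0 (successors {0, 4, 5}): φ is false.
  1 (successors {2, 3}): φ is false.
  2 (successors {0, 1}): φ is false.
  3 (successors {2, 3, 4, 5}): φ is false.
  4 (successors {1}): φ is false.
  5 (successors {1, 5}): φ is false.
  6 (successors {1, 2, 5}): φ is false.
Detail at 0 (counterexample):
  At 0: \Box (\Diamond q \lor p) is true, so \neg \Box (\Diamond q \lor p) is false.
    At 0: \Box (\Diamond q \lor p) requires \Diamond q \lor p at every successor {0, 4, 5}.
      At 0: \Diamond q \lor p is true.
      At 4: \Diamond q \lor p is true.
      At 5: \Diamond q \lor p is true.
    So \Box (\Diamond q \lor p) is true at 0.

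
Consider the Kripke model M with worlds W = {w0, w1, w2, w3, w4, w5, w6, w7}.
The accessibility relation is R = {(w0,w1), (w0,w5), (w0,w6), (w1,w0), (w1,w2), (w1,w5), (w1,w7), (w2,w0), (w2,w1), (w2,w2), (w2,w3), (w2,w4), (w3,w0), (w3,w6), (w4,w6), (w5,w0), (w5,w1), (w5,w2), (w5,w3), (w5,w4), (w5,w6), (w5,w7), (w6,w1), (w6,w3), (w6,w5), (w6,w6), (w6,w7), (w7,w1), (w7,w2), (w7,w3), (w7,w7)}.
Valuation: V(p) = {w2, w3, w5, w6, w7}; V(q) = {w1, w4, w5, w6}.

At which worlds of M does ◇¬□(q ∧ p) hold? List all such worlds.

w0, w1, w2, w3, w4, w5, w6, w7

Recall that □ψ holds at a world iff ψ holds at every accessible world, and ◇ψ holds iff ψ holds at some accessible world.
Let φ = ◇¬□(q ∧ p). Evaluate φ at each world:
  w0 (successors {w1, w5, w6}): φ is true.
  w1 (successors {w0, w2, w5, w7}): φ is true.
  w2 (successors {w0, w1, w2, w3, w4}): φ is true.
  w3 (successors {w0, w6}): φ is true.
  w4 (successors {w6}): φ is true.
  w5 (successors {w0, w1, w2, w3, w4, w6, w7}): φ is true.
  w6 (successors {w1, w3, w5, w6, w7}): φ is true.
  w7 (successors {w1, w2, w3, w7}): φ is true.
For instance, at w4:
  At w4: ◇¬□(q ∧ p) requires ¬□(q ∧ p) at some successor in {w6}.
    ¬□(q ∧ p) holds at w6, so ◇¬□(q ∧ p) is true at w4.
      At w6: □(q ∧ p) is false, so ¬□(q ∧ p) is true.
Satisfying worlds: {w0, w1, w2, w3, w4, w5, w6, w7}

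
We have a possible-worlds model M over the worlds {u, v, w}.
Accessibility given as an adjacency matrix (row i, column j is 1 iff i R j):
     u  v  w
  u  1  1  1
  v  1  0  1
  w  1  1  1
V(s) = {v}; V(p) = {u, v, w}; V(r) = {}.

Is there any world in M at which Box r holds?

No

Recall that Box ψ holds at a world iff ψ holds at every accessible world, and Dia ψ holds iff ψ holds at some accessible world.
Let φ = Box r. Evaluate φ at each world:
  u (successors {u, v, w}): φ is false.
  v (successors {u, w}): φ is false.
  w (successors {u, v, w}): φ is false.
For instance, at v:
  At v: Box r requires r at every successor {u, w}.
    r fails at u, so Box r is false at v.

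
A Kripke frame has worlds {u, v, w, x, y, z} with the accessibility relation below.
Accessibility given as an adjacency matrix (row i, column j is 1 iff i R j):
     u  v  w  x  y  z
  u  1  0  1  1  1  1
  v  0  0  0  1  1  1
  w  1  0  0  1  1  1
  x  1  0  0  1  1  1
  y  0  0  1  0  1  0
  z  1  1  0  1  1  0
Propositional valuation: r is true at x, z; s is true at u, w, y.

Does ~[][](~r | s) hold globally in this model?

Yes

Let φ = ~[][](~r | s). Evaluate φ at each world:
  u (successors {u, w, x, y, z}): φ is true.
  v (successors {x, y, z}): φ is true.
  w (successors {u, x, y, z}): φ is true.
  x (successors {u, x, y, z}): φ is true.
  y (successors {w, y}): φ is true.
  z (successors {u, v, x, y}): φ is true.
For instance, at v:
  At v: [][](~r | s) is false, so ~[][](~r | s) is true.
    At v: [][](~r | s) requires [](~r | s) at every successor {x, y, z}.
      [](~r | s) fails at x, so [][](~r | s) is false at v.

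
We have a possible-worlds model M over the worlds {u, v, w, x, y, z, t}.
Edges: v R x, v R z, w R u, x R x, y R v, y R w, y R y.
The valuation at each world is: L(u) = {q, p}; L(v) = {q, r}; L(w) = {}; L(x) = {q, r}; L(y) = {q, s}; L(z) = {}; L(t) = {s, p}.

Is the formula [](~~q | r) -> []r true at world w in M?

No

At w: [](~~q | r) is true, []r is false, so [](~~q | r) -> []r is false.
  At w: [](~~q | r) requires ~~q | r at every successor {u}.
    At u: ~~q | r is true.
  So [](~~q | r) is true at w.
  At w: []r requires r at every successor {u}.
    r fails at u, so []r is false at w.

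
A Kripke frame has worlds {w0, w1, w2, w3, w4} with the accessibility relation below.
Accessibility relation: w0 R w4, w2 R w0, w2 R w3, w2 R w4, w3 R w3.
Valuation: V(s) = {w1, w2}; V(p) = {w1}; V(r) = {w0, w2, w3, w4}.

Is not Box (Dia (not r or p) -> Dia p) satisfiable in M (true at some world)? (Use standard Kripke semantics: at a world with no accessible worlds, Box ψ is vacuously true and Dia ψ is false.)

Let φ = not Box (Dia (not r or p) -> Dia p). Evaluate φ at each world:
  w0 (successors {w4}): φ is false.
  w1 (successors ∅): φ is false.
  w2 (successors {w0, w3, w4}): φ is false.
  w3 (successors {w3}): φ is false.
  w4 (successors ∅): φ is false.
For instance, at w0:
  At w0: Box (Dia (not r or p) -> Dia p) is true, so not Box (Dia (not r or p) -> Dia p) is false.
    At w0: Box (Dia (not r or p) -> Dia p) requires Dia (not r or p) -> Dia p at every successor {w4}.
      At w4: Dia (not r or p) -> Dia p is true.
    So Box (Dia (not r or p) -> Dia p) is true at w0.

No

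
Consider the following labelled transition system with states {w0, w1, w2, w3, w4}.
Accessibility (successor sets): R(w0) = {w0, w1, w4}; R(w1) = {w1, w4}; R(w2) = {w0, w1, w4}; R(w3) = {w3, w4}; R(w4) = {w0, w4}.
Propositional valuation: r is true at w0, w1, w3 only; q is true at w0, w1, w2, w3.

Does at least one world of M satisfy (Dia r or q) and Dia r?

Let φ = (Dia r or q) and Dia r. Evaluate φ at each world:
  w0 (successors {w0, w1, w4}): φ is true.
  w1 (successors {w1, w4}): φ is true.
  w2 (successors {w0, w1, w4}): φ is true.
  w3 (successors {w3, w4}): φ is true.
  w4 (successors {w0, w4}): φ is true.
Detail at w0 (witness):
  At w0: Dia r or q is true, Dia r is true, so (Dia r or q) and Dia r is true.
    At w0: Dia r is true, q is true, so Dia r or q is true.
      At w0: Dia r requires r at some successor in {w0, w1, w4}.
        r holds at w0, so Dia r is true at w0.
    At w0: Dia r requires r at some successor in {w0, w1, w4}.
      r holds at w0, so Dia r is true at w0.

Yes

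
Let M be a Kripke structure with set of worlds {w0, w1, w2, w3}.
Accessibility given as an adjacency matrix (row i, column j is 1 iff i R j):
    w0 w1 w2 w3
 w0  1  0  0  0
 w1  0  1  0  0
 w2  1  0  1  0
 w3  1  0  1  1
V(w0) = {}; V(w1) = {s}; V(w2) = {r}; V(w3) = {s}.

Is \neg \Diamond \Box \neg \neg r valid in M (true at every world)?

Let φ = \neg \Diamond \Box \neg \neg r. Evaluate φ at each world:
  w0 (successors {w0}): φ is true.
  w1 (successors {w1}): φ is true.
  w2 (successors {w0, w2}): φ is true.
  w3 (successors {w0, w2, w3}): φ is true.
For instance, at w0:
  At w0: \Diamond \Box \neg \neg r is false, so \neg \Diamond \Box \neg \neg r is true.
    At w0: \Diamond \Box \neg \neg r requires \Box \neg \neg r at some successor in {w0}.
      At w0: \Box \neg \neg r is false.
    So \Diamond \Box \neg \neg r is false at w0.

Yes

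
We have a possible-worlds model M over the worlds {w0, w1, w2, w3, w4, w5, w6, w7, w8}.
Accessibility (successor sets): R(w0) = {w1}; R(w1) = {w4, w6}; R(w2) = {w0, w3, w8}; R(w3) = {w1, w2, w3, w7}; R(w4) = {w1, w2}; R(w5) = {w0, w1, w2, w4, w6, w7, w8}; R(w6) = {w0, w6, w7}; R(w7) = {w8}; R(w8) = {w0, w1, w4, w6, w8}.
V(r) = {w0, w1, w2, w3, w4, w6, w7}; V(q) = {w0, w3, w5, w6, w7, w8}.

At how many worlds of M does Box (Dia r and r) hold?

Let φ = Box (Dia r and r). Evaluate φ at each world:
  w0 (successors {w1}): φ is true.
  w1 (successors {w4, w6}): φ is true.
  w2 (successors {w0, w3, w8}): φ is false.
  w3 (successors {w1, w2, w3, w7}): φ is false.
  w4 (successors {w1, w2}): φ is true.
  w5 (successors {w0, w1, w2, w4, w6, w7, w8}): φ is false.
  w6 (successors {w0, w6, w7}): φ is false.
  w7 (successors {w8}): φ is false.
  w8 (successors {w0, w1, w4, w6, w8}): φ is false.
For instance, at w8:
  At w8: Box (Dia r and r) requires Dia r and r at every successor {w0, w1, w4, w6, w8}.
    Dia r and r fails at w8, so Box (Dia r and r) is false at w8.
      At w8: Dia r is true, r is false, so Dia r and r is false.
Satisfying worlds: {w0, w1, w4}

3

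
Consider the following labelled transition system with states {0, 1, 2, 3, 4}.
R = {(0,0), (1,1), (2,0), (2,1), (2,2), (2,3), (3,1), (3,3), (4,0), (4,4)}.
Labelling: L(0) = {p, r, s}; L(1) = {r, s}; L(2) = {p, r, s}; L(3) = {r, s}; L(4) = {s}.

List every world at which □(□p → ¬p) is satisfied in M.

Recall that □ψ holds at a world iff ψ holds at every accessible world, and ◇ψ holds iff ψ holds at some accessible world.
Let φ = □(□p → ¬p). Evaluate φ at each world:
  0 (successors {0}): φ is false.
  1 (successors {1}): φ is true.
  2 (successors {0, 1, 2, 3}): φ is false.
  3 (successors {1, 3}): φ is true.
  4 (successors {0, 4}): φ is false.
For instance, at 3:
  At 3: □(□p → ¬p) requires □p → ¬p at every successor {1, 3}.
      At 1: □p is false, ¬p is true, so □p → ¬p is true.
      At 3: □p is false, ¬p is true, so □p → ¬p is true.
  So □(□p → ¬p) is true at 3.
Satisfying worlds: {1, 3}

1, 3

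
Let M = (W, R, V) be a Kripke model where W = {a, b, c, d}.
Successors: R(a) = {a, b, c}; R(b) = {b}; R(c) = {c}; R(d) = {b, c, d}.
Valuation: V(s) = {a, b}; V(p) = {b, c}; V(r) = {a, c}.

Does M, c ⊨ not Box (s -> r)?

No

At c: Box (s -> r) is true, so not Box (s -> r) is false.
  At c: Box (s -> r) requires s -> r at every successor {c}.
    At c: s -> r is true.
  So Box (s -> r) is true at c.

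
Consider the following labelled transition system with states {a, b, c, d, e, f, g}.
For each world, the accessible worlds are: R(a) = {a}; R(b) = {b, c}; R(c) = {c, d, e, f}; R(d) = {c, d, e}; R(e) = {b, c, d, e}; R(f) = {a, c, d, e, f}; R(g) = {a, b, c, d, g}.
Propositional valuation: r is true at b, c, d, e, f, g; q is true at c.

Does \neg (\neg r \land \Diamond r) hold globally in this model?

Let φ = \neg (\neg r \land \Diamond r). Evaluate φ at each world:
  a (successors {a}): φ is true.
  b (successors {b, c}): φ is true.
  c (successors {c, d, e, f}): φ is true.
  d (successors {c, d, e}): φ is true.
  e (successors {b, c, d, e}): φ is true.
  f (successors {a, c, d, e, f}): φ is true.
  g (successors {a, b, c, d, g}): φ is true.
For instance, at b:
  At b: \neg r \land \Diamond r is false, so \neg (\neg r \land \Diamond r) is true.
    At b: \neg r is false, \Diamond r is true, so \neg r \land \Diamond r is false.
      At b: \Diamond r requires r at some successor in {b, c}.
        r holds at b, so \Diamond r is true at b.

Yes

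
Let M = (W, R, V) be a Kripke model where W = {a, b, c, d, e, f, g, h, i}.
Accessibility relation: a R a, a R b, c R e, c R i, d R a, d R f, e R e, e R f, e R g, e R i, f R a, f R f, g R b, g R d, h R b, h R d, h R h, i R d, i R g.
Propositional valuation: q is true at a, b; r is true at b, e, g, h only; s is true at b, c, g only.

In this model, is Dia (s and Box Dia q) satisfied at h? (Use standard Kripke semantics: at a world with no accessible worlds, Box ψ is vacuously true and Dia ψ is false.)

Yes

Recall that Box ψ holds at a world iff ψ holds at every accessible world, and Dia ψ holds iff ψ holds at some accessible world.
At h: Dia (s and Box Dia q) requires s and Box Dia q at some successor in {b, d, h}.
  s and Box Dia q holds at b, so Dia (s and Box Dia q) is true at h.
    At b: s is true, Box Dia q is true, so s and Box Dia q is true.
      At b: no accessible worlds, so Box Dia q holds vacuously.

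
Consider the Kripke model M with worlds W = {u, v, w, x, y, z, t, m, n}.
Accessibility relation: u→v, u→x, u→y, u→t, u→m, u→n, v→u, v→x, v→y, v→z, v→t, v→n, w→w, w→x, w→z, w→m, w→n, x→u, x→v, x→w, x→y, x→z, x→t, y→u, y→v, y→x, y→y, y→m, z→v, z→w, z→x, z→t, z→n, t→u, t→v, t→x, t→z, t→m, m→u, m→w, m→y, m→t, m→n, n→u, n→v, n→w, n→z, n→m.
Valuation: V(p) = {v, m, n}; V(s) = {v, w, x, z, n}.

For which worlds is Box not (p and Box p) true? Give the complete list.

Let φ = Box not (p and Box p). Evaluate φ at each world:
  u (successors {v, x, y, t, m, n}): φ is true.
  v (successors {u, x, y, z, t, n}): φ is true.
  w (successors {w, x, z, m, n}): φ is true.
  x (successors {u, v, w, y, z, t}): φ is true.
  y (successors {u, v, x, y, m}): φ is true.
  z (successors {v, w, x, t, n}): φ is true.
  t (successors {u, v, x, z, m}): φ is true.
  m (successors {u, w, y, t, n}): φ is true.
  n (successors {u, v, w, z, m}): φ is true.
For instance, at v:
  At v: Box not (p and Box p) requires not (p and Box p) at every successor {u, x, y, z, t, n}.
    At u: not (p and Box p) is true.
    At x: not (p and Box p) is true.
    At y: not (p and Box p) is true.
    At z: not (p and Box p) is true.
    At t: not (p and Box p) is true.
    At n: not (p and Box p) is true.
  So Box not (p and Box p) is true at v.
Satisfying worlds: {u, v, w, x, y, z, t, m, n}

u, v, w, x, y, z, t, m, n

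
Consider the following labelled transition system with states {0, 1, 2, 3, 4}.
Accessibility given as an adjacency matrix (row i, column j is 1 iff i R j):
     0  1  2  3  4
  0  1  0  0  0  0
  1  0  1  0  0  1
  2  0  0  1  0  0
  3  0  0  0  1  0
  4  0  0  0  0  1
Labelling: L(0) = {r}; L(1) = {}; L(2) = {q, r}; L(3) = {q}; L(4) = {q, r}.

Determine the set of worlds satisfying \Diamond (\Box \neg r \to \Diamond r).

Recall that \Box ψ holds at a world iff ψ holds at every accessible world, and \Diamond ψ holds iff ψ holds at some accessible world.
Let φ = \Diamond (\Box \neg r \to \Diamond r). Evaluate φ at each world:
  0 (successors {0}): φ is true.
  1 (successors {1, 4}): φ is true.
  2 (successors {2}): φ is true.
  3 (successors {3}): φ is false.
  4 (successors {4}): φ is true.
For instance, at 0:
  At 0: \Diamond (\Box \neg r \to \Diamond r) requires \Box \neg r \to \Diamond r at some successor in {0}.
    \Box \neg r \to \Diamond r holds at 0, so \Diamond (\Box \neg r \to \Diamond r) is true at 0.
      At 0: \Box \neg r is false, \Diamond r is true, so \Box \neg r \to \Diamond r is true.
Satisfying worlds: {0, 1, 2, 4}

0, 1, 2, 4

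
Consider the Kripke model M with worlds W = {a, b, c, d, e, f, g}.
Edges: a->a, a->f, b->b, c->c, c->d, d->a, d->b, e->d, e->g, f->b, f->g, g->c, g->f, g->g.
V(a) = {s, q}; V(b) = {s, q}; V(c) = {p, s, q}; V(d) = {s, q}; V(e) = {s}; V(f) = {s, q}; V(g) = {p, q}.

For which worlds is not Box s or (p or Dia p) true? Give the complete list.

Recall that Box ψ holds at a world iff ψ holds at every accessible world, and Dia ψ holds iff ψ holds at some accessible world.
Let φ = not Box s or (p or Dia p). Evaluate φ at each world:
  a (successors {a, f}): φ is false.
  b (successors {b}): φ is false.
  c (successors {c, d}): φ is true.
  d (successors {a, b}): φ is false.
  e (successors {d, g}): φ is true.
  f (successors {b, g}): φ is true.
  g (successors {c, f, g}): φ is true.
For instance, at a:
  At a: not Box s is false, p or Dia p is false, so not Box s or (p or Dia p) is false.
    At a: Box s is true, so not Box s is false.
      At a: Box s requires s at every successor {a, f}.
        At a: s is true.
        At f: s is true.
      So Box s is true at a.
    At a: p is false, Dia p is false, so p or Dia p is false.
      At a: Dia p requires p at some successor in {a, f}.
        At a: p is false.
        At f: p is false.
      So Dia p is false at a.
Satisfying worlds: {c, e, f, g}

c, e, f, g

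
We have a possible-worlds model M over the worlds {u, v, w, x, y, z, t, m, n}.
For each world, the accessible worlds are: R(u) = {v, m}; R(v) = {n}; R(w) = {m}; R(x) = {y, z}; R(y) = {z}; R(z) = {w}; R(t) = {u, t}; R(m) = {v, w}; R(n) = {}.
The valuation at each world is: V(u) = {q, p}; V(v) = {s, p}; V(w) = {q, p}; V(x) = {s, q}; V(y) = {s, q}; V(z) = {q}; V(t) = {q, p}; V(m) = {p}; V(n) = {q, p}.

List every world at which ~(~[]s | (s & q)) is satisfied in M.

Let φ = ~(~[]s | (s & q)). Evaluate φ at each world:
  u (successors {v, m}): φ is false.
  v (successors {n}): φ is false.
  w (successors {m}): φ is false.
  x (successors {y, z}): φ is false.
  y (successors {z}): φ is false.
  z (successors {w}): φ is false.
  t (successors {u, t}): φ is false.
  m (successors {v, w}): φ is false.
  n (successors ∅): φ is true.
For instance, at w:
  At w: ~[]s | (s & q) is true, so ~(~[]s | (s & q)) is false.
    At w: ~[]s is true, s & q is false, so ~[]s | (s & q) is true.
      At w: []s is false, so ~[]s is true.
Satisfying worlds: {n}

n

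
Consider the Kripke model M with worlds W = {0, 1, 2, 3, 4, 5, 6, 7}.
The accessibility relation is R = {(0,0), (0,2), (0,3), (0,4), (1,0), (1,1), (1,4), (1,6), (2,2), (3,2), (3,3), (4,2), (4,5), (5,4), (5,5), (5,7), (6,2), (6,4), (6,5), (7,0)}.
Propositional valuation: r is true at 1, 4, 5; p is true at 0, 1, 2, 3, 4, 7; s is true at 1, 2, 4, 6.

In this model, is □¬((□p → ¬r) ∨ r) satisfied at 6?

Recall that □ψ holds at a world iff ψ holds at every accessible world, and ◇ψ holds iff ψ holds at some accessible world.
At 6: □¬((□p → ¬r) ∨ r) requires ¬((□p → ¬r) ∨ r) at every successor {2, 4, 5}.
  ¬((□p → ¬r) ∨ r) fails at 2, so □¬((□p → ¬r) ∨ r) is false at 6.
    At 2: (□p → ¬r) ∨ r is true, so ¬((□p → ¬r) ∨ r) is false.
      At 2: □p → ¬r is true, r is false, so (□p → ¬r) ∨ r is true.

No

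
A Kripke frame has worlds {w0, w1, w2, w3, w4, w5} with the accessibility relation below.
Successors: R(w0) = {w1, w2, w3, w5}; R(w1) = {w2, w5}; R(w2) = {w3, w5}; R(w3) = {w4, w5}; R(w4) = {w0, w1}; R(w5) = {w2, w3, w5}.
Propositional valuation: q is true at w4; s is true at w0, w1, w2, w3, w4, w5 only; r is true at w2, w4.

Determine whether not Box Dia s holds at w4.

No

At w4: Box Dia s is true, so not Box Dia s is false.
  At w4: Box Dia s requires Dia s at every successor {w0, w1}.
      At w0: Dia s requires s at some successor in {w1, w2, w3, w5}.
        s holds at w1, so Dia s is true at w0.
      At w1: Dia s requires s at some successor in {w2, w5}.
        s holds at w2, so Dia s is true at w1.
  So Box Dia s is true at w4.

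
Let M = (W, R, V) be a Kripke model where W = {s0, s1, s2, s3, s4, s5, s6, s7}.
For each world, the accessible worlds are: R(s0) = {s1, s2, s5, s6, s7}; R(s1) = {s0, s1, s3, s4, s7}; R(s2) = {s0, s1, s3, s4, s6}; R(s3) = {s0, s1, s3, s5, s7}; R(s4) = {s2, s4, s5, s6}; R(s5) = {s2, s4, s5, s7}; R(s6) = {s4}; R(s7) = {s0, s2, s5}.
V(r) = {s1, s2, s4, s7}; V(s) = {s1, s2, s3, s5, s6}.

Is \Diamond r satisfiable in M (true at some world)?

Recall that \Diamond ψ holds at a world iff ψ holds at some accessible world.
Let φ = \Diamond r. Evaluate φ at each world:
  s0 (successors {s1, s2, s5, s6, s7}): φ is true.
  s1 (successors {s0, s1, s3, s4, s7}): φ is true.
  s2 (successors {s0, s1, s3, s4, s6}): φ is true.
  s3 (successors {s0, s1, s3, s5, s7}): φ is true.
  s4 (successors {s2, s4, s5, s6}): φ is true.
  s5 (successors {s2, s4, s5, s7}): φ is true.
  s6 (successors {s4}): φ is true.
  s7 (successors {s0, s2, s5}): φ is true.
Detail at s0 (witness):
  At s0: \Diamond r requires r at some successor in {s1, s2, s5, s6, s7}.
    r holds at s1, so \Diamond r is true at s0.

Yes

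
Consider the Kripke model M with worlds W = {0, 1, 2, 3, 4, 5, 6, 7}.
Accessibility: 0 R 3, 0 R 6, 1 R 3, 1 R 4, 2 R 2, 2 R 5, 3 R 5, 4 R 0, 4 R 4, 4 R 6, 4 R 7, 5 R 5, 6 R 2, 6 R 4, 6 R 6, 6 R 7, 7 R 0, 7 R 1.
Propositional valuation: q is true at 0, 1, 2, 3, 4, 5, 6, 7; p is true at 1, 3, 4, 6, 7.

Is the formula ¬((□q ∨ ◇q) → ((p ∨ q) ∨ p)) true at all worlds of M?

Let φ = ¬((□q ∨ ◇q) → ((p ∨ q) ∨ p)). Evaluate φ at each world:
  0 (successors {3, 6}): φ is false.
  1 (successors {3, 4}): φ is false.
  2 (successors {2, 5}): φ is false.
  3 (successors {5}): φ is false.
  4 (successors {0, 4, 6, 7}): φ is false.
  5 (successors {5}): φ is false.
  6 (successors {2, 4, 6, 7}): φ is false.
  7 (successors {0, 1}): φ is false.
Detail at 0 (counterexample):
  At 0: (□q ∨ ◇q) → ((p ∨ q) ∨ p) is true, so ¬((□q ∨ ◇q) → ((p ∨ q) ∨ p)) is false.
    At 0: □q ∨ ◇q is true, (p ∨ q) ∨ p is true, so (□q ∨ ◇q) → ((p ∨ q) ∨ p) is true.
      At 0: □q is true, ◇q is true, so □q ∨ ◇q is true.

No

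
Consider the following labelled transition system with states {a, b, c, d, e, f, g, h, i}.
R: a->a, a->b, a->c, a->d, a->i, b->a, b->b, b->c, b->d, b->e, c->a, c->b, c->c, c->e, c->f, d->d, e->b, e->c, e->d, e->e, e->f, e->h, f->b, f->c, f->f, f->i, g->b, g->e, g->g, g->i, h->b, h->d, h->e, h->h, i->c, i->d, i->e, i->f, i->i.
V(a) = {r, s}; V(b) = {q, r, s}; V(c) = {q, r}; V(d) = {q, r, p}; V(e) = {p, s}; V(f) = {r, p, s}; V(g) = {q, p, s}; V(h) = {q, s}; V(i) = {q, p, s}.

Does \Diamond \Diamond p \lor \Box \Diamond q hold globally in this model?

Let φ = \Diamond \Diamond p \lor \Box \Diamond q. Evaluate φ at each world:
  a (successors {a, b, c, d, i}): φ is true.
  b (successors {a, b, c, d, e}): φ is true.
  c (successors {a, b, c, e, f}): φ is true.
  d (successors {d}): φ is true.
  e (successors {b, c, d, e, f, h}): φ is true.
  f (successors {b, c, f, i}): φ is true.
  g (successors {b, e, g, i}): φ is true.
  h (successors {b, d, e, h}): φ is true.
  i (successors {c, d, e, f, i}): φ is true.
For instance, at i:
  At i: \Diamond \Diamond p is true, \Box \Diamond q is true, so \Diamond \Diamond p \lor \Box \Diamond q is true.
    At i: \Diamond \Diamond p requires \Diamond p at some successor in {c, d, e, f, i}.
      \Diamond p holds at c, so \Diamond \Diamond p is true at i.
    At i: \Box \Diamond q requires \Diamond q at every successor {c, d, e, f, i}.
      At c: \Diamond q is true.
      At d: \Diamond q is true.
      At e: \Diamond q is true.
      At f: \Diamond q is true.
      At i: \Diamond q is true.
    So \Box \Diamond q is true at i.

Yes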